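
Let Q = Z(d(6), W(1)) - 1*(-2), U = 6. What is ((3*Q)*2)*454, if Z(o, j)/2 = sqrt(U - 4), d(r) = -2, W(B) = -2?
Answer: 5448 + 5448*sqrt(2) ≈ 13153.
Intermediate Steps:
Z(o, j) = 2*sqrt(2) (Z(o, j) = 2*sqrt(6 - 4) = 2*sqrt(2))
Q = 2 + 2*sqrt(2) (Q = 2*sqrt(2) - 1*(-2) = 2*sqrt(2) + 2 = 2 + 2*sqrt(2) ≈ 4.8284)
((3*Q)*2)*454 = ((3*(2 + 2*sqrt(2)))*2)*454 = ((6 + 6*sqrt(2))*2)*454 = (12 + 12*sqrt(2))*454 = 5448 + 5448*sqrt(2)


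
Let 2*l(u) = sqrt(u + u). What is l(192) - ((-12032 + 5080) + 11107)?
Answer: -4155 + 4*sqrt(6) ≈ -4145.2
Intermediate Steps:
l(u) = sqrt(2)*sqrt(u)/2 (l(u) = sqrt(u + u)/2 = sqrt(2*u)/2 = (sqrt(2)*sqrt(u))/2 = sqrt(2)*sqrt(u)/2)
l(192) - ((-12032 + 5080) + 11107) = sqrt(2)*sqrt(192)/2 - ((-12032 + 5080) + 11107) = sqrt(2)*(8*sqrt(3))/2 - (-6952 + 11107) = 4*sqrt(6) - 1*4155 = 4*sqrt(6) - 4155 = -4155 + 4*sqrt(6)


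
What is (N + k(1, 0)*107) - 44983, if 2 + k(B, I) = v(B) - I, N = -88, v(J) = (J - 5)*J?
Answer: -45713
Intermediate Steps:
v(J) = J*(-5 + J) (v(J) = (-5 + J)*J = J*(-5 + J))
k(B, I) = -2 - I + B*(-5 + B) (k(B, I) = -2 + (B*(-5 + B) - I) = -2 + (-I + B*(-5 + B)) = -2 - I + B*(-5 + B))
(N + k(1, 0)*107) - 44983 = (-88 + (-2 - 1*0 + 1*(-5 + 1))*107) - 44983 = (-88 + (-2 + 0 + 1*(-4))*107) - 44983 = (-88 + (-2 + 0 - 4)*107) - 44983 = (-88 - 6*107) - 44983 = (-88 - 642) - 44983 = -730 - 44983 = -45713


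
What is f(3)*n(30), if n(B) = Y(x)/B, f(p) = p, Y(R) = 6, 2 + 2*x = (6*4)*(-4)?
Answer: ⅗ ≈ 0.60000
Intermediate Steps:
x = -49 (x = -1 + ((6*4)*(-4))/2 = -1 + (24*(-4))/2 = -1 + (½)*(-96) = -1 - 48 = -49)
n(B) = 6/B
f(3)*n(30) = 3*(6/30) = 3*(6*(1/30)) = 3*(⅕) = ⅗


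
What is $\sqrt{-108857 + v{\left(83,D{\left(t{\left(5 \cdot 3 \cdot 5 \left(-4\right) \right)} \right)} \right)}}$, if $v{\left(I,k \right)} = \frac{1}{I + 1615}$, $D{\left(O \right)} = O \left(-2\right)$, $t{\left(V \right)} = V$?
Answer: $\frac{29 i \sqrt{373194930}}{1698} \approx 329.94 i$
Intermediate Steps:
$D{\left(O \right)} = - 2 O$
$v{\left(I,k \right)} = \frac{1}{1615 + I}$
$\sqrt{-108857 + v{\left(83,D{\left(t{\left(5 \cdot 3 \cdot 5 \left(-4\right) \right)} \right)} \right)}} = \sqrt{-108857 + \frac{1}{1615 + 83}} = \sqrt{-108857 + \frac{1}{1698}} = \sqrt{- \frac{184839185}{1698}} = \frac{29 i \sqrt{373194930}}{1698}$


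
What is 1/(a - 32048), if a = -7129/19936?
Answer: -19936/638916057 ≈ -3.1203e-5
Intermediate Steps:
a = -7129/19936 (a = -7129*1/19936 = -7129/19936 ≈ -0.35759)
1/(a - 32048) = 1/(-7129/19936 - 32048) = 1/(-638916057/19936) = -19936/638916057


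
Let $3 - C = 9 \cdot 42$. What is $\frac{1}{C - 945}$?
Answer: $- \frac{1}{1320} \approx -0.00075758$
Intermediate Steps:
$C = -375$ ($C = 3 - 9 \cdot 42 = 3 - 378 = -375$)
$\frac{1}{C - 945} = \frac{1}{-375 - 945} = \frac{1}{-1320} = - \frac{1}{1320}$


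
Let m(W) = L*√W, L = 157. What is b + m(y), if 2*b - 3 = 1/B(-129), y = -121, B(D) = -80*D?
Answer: 30961/20640 + 1727*I ≈ 1.5 + 1727.0*I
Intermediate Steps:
b = 30961/20640 (b = 3/2 + 1/(2*((-80*(-129)))) = 3/2 + (½)/10320 = 3/2 + (½)*(1/10320) = 3/2 + 1/20640 = 30961/20640 ≈ 1.5000)
m(W) = 157*√W
b + m(y) = 30961/20640 + 157*√(-121) = 30961/20640 + 157*(11*I) = 30961/20640 + 1727*I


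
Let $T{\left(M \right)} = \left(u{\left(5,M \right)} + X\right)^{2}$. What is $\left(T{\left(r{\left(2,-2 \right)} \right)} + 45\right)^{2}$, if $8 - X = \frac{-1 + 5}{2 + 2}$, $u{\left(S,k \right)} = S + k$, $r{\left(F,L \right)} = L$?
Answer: $21025$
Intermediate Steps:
$X = 7$ ($X = 8 - \frac{-1 + 5}{2 + 2} = 8 - \frac{4}{4} = 8 - 4 \cdot \frac{1}{4} = 8 - 1 = 7$)
$T{\left(M \right)} = \left(12 + M\right)^{2}$ ($T{\left(M \right)} = \left(\left(5 + M\right) + 7\right)^{2} = \left(12 + M\right)^{2}$)
$\left(T{\left(r{\left(2,-2 \right)} \right)} + 45\right)^{2} = \left(\left(12 - 2\right)^{2} + 45\right)^{2} = \left(10^{2} + 45\right)^{2} = \left(100 + 45\right)^{2} = 145^{2} = 21025$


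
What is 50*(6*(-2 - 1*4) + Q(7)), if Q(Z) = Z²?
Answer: 650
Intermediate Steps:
50*(6*(-2 - 1*4) + Q(7)) = 50*(6*(-2 - 1*4) + 7²) = 50*(6*(-2 - 4) + 49) = 50*(6*(-6) + 49) = 50*(-36 + 49) = 50*13 = 650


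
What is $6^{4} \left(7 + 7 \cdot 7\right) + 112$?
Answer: $72688$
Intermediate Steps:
$6^{4} \left(7 + 7 \cdot 7\right) + 112 = 1296 \left(7 + 49\right) + 112 = 1296 \cdot 56 + 112 = 72576 + 112 = 72688$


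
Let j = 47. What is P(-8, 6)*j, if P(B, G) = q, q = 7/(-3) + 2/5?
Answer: -1363/15 ≈ -90.867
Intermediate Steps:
q = -29/15 (q = 7*(-⅓) + 2*(⅕) = -7/3 + ⅖ = -29/15 ≈ -1.9333)
P(B, G) = -29/15
P(-8, 6)*j = -29/15*47 = -1363/15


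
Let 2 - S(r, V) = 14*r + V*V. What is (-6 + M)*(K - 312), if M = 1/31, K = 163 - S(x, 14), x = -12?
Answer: 22755/31 ≈ 734.03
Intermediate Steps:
S(r, V) = 2 - V² - 14*r (S(r, V) = 2 - (14*r + V*V) = 2 - (14*r + V²) = 2 - (V² + 14*r) = 2 + (-V² - 14*r) = 2 - V² - 14*r)
K = 189 (K = 163 - (2 - 1*14² - 14*(-12)) = 163 - (2 - 1*196 + 168) = 163 - (2 - 196 + 168) = 163 - 1*(-26) = 163 + 26 = 189)
M = 1/31 ≈ 0.032258
(-6 + M)*(K - 312) = (-6 + 1/31)*(189 - 312) = -185/31*(-123) = 22755/31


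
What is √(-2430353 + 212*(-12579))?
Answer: I*√5097101 ≈ 2257.7*I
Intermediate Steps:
√(-2430353 + 212*(-12579)) = √(-2430353 - 2666748) = √(-5097101) = I*√5097101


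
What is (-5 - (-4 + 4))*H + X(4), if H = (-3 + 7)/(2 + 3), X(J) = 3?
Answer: -1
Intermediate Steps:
H = ⅘ (H = 4/5 = 4*(⅕) = ⅘ ≈ 0.80000)
(-5 - (-4 + 4))*H + X(4) = (-5 - (-4 + 4))*(⅘) + 3 = (-5 - 1*0)*(⅘) + 3 = (-5 + 0)*(⅘) + 3 = -5*⅘ + 3 = -4 + 3 = -1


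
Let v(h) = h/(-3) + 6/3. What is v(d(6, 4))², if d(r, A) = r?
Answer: 0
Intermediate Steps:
v(h) = 2 - h/3 (v(h) = h*(-⅓) + 6*(⅓) = -h/3 + 2 = 2 - h/3)
v(d(6, 4))² = (2 - ⅓*6)² = (2 - 2)² = 0² = 0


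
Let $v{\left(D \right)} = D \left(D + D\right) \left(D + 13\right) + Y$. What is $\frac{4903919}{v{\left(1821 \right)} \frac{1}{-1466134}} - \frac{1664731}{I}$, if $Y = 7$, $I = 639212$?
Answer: $- \frac{659436639770745671}{1110698277277820} \approx -593.71$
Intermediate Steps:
$v{\left(D \right)} = 7 + 2 D^{2} \left(13 + D\right)$ ($v{\left(D \right)} = D \left(D + D\right) \left(D + 13\right) + 7 = D 2 D \left(13 + D\right) + 7 = 2 D^{2} \left(13 + D\right) + 7 = 7 + 2 D^{2} \left(13 + D\right)$)
$\frac{4903919}{v{\left(1821 \right)} \frac{1}{-1466134}} - \frac{1664731}{I} = \frac{4903919}{\left(7 + 2 \cdot 1821^{3} + 26 \cdot 1821^{2}\right) \frac{1}{-1466134}} - \frac{1664731}{639212} = \frac{4903919}{\left(7 + 2 \cdot 6038510661 + 26 \cdot 3316041\right) \left(- \frac{1}{1466134}\right)} - \frac{1664731}{639212} = \frac{4903919}{\left(7 + 12077021322 + 86217066\right) \left(- \frac{1}{1466134}\right)} - \frac{1664731}{639212} = \frac{4903919}{12163238395 \left(- \frac{1}{1466134}\right)} - \frac{1664731}{639212} = \frac{4903919}{- \frac{12163238395}{1466134}} - \frac{1664731}{639212} = 4903919 \left(- \frac{1466134}{12163238395}\right) - \frac{1664731}{639212} = - \frac{7189802379146}{12163238395} - \frac{1664731}{639212} = - \frac{659436639770745671}{1110698277277820}$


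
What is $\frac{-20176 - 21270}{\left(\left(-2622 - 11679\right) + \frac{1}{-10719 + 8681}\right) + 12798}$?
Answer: $\frac{84466948}{3063115} \approx 27.576$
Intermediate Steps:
$\frac{-20176 - 21270}{\left(\left(-2622 - 11679\right) + \frac{1}{-10719 + 8681}\right) + 12798} = - \frac{41446}{\left(-14301 + \frac{1}{-2038}\right) + 12798} = - \frac{41446}{\left(-14301 - \frac{1}{2038}\right) + 12798} = - \frac{41446}{- \frac{29145439}{2038} + 12798} = - \frac{41446}{- \frac{3063115}{2038}} = \left(-41446\right) \left(- \frac{2038}{3063115}\right) = \frac{84466948}{3063115}$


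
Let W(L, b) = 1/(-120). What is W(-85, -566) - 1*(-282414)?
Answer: 33889679/120 ≈ 2.8241e+5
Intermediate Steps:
W(L, b) = -1/120
W(-85, -566) - 1*(-282414) = -1/120 - 1*(-282414) = -1/120 + 282414 = 33889679/120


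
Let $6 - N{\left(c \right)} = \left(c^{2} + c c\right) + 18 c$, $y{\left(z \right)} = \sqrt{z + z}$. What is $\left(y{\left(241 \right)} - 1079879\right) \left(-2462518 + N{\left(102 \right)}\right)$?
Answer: $2683667776124 - 2485156 \sqrt{482} \approx 2.6836 \cdot 10^{12}$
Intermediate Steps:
$y{\left(z \right)} = \sqrt{2} \sqrt{z}$ ($y{\left(z \right)} = \sqrt{2 z} = \sqrt{2} \sqrt{z}$)
$N{\left(c \right)} = 6 - 18 c - 2 c^{2}$ ($N{\left(c \right)} = 6 - \left(\left(c^{2} + c c\right) + 18 c\right) = 6 - \left(\left(c^{2} + c^{2}\right) + 18 c\right) = 6 - \left(2 c^{2} + 18 c\right) = 6 - 18 c - 2 c^{2}$)
$\left(y{\left(241 \right)} - 1079879\right) \left(-2462518 + N{\left(102 \right)}\right) = \left(\sqrt{2} \sqrt{241} - 1079879\right) \left(-2462518 - \left(1830 + 20808\right)\right) = \left(\sqrt{482} - 1079879\right) \left(-2462518 - 22638\right) = \left(-1079879 + \sqrt{482}\right) \left(-2462518 - 22638\right) = \left(-1079879 + \sqrt{482}\right) \left(-2485156\right) = 2683667776124 - 2485156 \sqrt{482}$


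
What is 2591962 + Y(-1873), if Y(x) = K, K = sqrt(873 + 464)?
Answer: 2591962 + sqrt(1337) ≈ 2.5920e+6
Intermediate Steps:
K = sqrt(1337) ≈ 36.565
Y(x) = sqrt(1337)
2591962 + Y(-1873) = 2591962 + sqrt(1337)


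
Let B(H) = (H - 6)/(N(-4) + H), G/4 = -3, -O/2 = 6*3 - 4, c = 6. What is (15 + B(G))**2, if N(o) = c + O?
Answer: 69696/289 ≈ 241.16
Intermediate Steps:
O = -28 (O = -2*(6*3 - 4) = -2*(18 - 4) = -2*14 = -28)
N(o) = -22 (N(o) = 6 - 28 = -22)
G = -12 (G = 4*(-3) = -12)
B(H) = (-6 + H)/(-22 + H) (B(H) = (H - 6)/(-22 + H) = (-6 + H)/(-22 + H))
(15 + B(G))**2 = (15 + (-6 - 12)/(-22 - 12))**2 = (15 - 18/(-34))**2 = (15 - 1/34*(-18))**2 = (15 + 9/17)**2 = (264/17)**2 = 69696/289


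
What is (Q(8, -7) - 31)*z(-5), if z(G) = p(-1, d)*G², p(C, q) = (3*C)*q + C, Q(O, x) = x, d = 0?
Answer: 950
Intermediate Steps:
p(C, q) = C + 3*C*q (p(C, q) = 3*C*q + C = C + 3*C*q)
z(G) = -G² (z(G) = (-(1 + 3*0))*G² = (-(1 + 0))*G² = (-1*1)*G² = -G²)
(Q(8, -7) - 31)*z(-5) = (-7 - 31)*(-1*(-5)²) = -(-38)*25 = -38*(-25) = 950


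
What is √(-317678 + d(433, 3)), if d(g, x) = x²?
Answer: I*√317669 ≈ 563.62*I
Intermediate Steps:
√(-317678 + d(433, 3)) = √(-317678 + 3²) = √(-317678 + 9) = √(-317669) = I*√317669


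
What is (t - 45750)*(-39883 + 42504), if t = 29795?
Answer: -41818055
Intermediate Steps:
(t - 45750)*(-39883 + 42504) = (29795 - 45750)*(-39883 + 42504) = -15955*2621 = -41818055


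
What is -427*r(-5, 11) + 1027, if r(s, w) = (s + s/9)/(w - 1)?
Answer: 11378/9 ≈ 1264.2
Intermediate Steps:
r(s, w) = 10*s/(9*(-1 + w)) (r(s, w) = (s + s*(⅑))/(-1 + w) = (s + s/9)/(-1 + w) = (10*s/9)/(-1 + w) = 10*s/(9*(-1 + w)))
-427*r(-5, 11) + 1027 = -4270*(-5)/(9*(-1 + 11)) + 1027 = -4270*(-5)/(9*10) + 1027 = -427*(-5/9) + 1027 = 2135/9 + 1027 = 11378/9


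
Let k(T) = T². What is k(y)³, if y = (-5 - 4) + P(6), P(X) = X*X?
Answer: 387420489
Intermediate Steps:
P(X) = X²
y = 27 (y = (-5 - 4) + 6² = -9 + 36 = 27)
k(y)³ = (27²)³ = 729³ = 387420489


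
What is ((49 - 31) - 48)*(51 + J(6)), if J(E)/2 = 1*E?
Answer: -1890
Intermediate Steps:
J(E) = 2*E (J(E) = 2*(1*E) = 2*E)
((49 - 31) - 48)*(51 + J(6)) = ((49 - 31) - 48)*(51 + 2*6) = (18 - 48)*(51 + 12) = -30*63 = -1890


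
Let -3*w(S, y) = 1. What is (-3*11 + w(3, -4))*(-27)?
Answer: 900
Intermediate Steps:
w(S, y) = -⅓ (w(S, y) = -⅓*1 = -⅓)
(-3*11 + w(3, -4))*(-27) = (-3*11 - ⅓)*(-27) = (-33 - ⅓)*(-27) = -100/3*(-27) = 900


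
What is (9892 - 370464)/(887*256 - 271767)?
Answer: 360572/44695 ≈ 8.0674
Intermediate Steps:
(9892 - 370464)/(887*256 - 271767) = -360572/(227072 - 271767) = -360572/(-44695) = -360572*(-1/44695) = 360572/44695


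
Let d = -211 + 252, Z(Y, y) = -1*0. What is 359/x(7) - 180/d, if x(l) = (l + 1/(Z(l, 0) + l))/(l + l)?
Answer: 716731/1025 ≈ 699.25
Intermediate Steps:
Z(Y, y) = 0
x(l) = (l + 1/l)/(2*l) (x(l) = (l + 1/(0 + l))/(l + l) = (l + 1/l)/((2*l)) = (l + 1/l)*(1/(2*l)) = (l + 1/l)/(2*l))
d = 41
359/x(7) - 180/d = 359/(((½)*(1 + 7²)/7²)) - 180/41 = 359/(((½)*(1/49)*(1 + 49))) - 180*1/41 = 359/(((½)*(1/49)*50)) - 180/41 = 359/(25/49) - 180/41 = 359*(49/25) - 180/41 = 17591/25 - 180/41 = 716731/1025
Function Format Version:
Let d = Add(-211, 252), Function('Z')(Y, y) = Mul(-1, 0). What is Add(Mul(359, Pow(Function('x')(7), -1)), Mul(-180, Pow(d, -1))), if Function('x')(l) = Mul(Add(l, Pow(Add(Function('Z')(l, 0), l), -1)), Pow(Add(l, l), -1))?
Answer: Rational(716731, 1025) ≈ 699.25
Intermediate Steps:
Function('Z')(Y, y) = 0
Function('x')(l) = Mul(Rational(1, 2), Pow(l, -1), Add(l, Pow(l, -1))) (Function('x')(l) = Mul(Add(l, Pow(Add(0, l), -1)), Pow(Add(l, l), -1)) = Mul(Add(l, Pow(l, -1)), Pow(Mul(2, l), -1)) = Mul(Add(l, Pow(l, -1)), Mul(Rational(1, 2), Pow(l, -1))) = Mul(Rational(1, 2), Pow(l, -1), Add(l, Pow(l, -1))))
d = 41
Add(Mul(359, Pow(Function('x')(7), -1)), Mul(-180, Pow(d, -1))) = Add(Mul(359, Pow(Mul(Rational(1, 2), Pow(7, -2), Add(1, Pow(7, 2))), -1)), Mul(-180, Pow(41, -1))) = Add(Mul(359, Pow(Mul(Rational(1, 2), Rational(1, 49), Add(1, 49)), -1)), Mul(-180, Rational(1, 41))) = Add(Mul(359, Pow(Mul(Rational(1, 2), Rational(1, 49), 50), -1)), Rational(-180, 41)) = Add(Mul(359, Pow(Rational(25, 49), -1)), Rational(-180, 41)) = Add(Mul(359, Rational(49, 25)), Rational(-180, 41)) = Add(Rational(17591, 25), Rational(-180, 41)) = Rational(716731, 1025)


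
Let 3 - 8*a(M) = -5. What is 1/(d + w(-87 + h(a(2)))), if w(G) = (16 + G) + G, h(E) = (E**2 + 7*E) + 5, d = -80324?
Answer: -1/80456 ≈ -1.2429e-5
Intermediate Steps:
a(M) = 1 (a(M) = 3/8 - 1/8*(-5) = 3/8 + 5/8 = 1)
h(E) = 5 + E**2 + 7*E
w(G) = 16 + 2*G
1/(d + w(-87 + h(a(2)))) = 1/(-80324 + (16 + 2*(-87 + (5 + 1**2 + 7*1)))) = 1/(-80324 + (16 + 2*(-87 + (5 + 1 + 7)))) = 1/(-80324 + (16 + 2*(-87 + 13))) = 1/(-80324 + (16 + 2*(-74))) = 1/(-80324 + (16 - 148)) = 1/(-80324 - 132) = 1/(-80456) = -1/80456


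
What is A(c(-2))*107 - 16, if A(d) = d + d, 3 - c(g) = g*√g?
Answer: 626 + 428*I*√2 ≈ 626.0 + 605.28*I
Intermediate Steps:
c(g) = 3 - g^(3/2) (c(g) = 3 - g*√g = 3 - g^(3/2))
A(d) = 2*d
A(c(-2))*107 - 16 = (2*(3 - (-2)^(3/2)))*107 - 16 = (2*(3 - (-2)*I*√2))*107 - 16 = (2*(3 + 2*I*√2))*107 - 16 = (6 + 4*I*√2)*107 - 16 = (642 + 428*I*√2) - 16 = 626 + 428*I*√2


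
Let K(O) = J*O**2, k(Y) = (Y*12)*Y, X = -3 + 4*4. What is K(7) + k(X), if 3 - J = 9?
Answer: 1734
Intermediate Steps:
X = 13 (X = -3 + 16 = 13)
k(Y) = 12*Y**2 (k(Y) = (12*Y)*Y = 12*Y**2)
J = -6 (J = 3 - 1*9 = 3 - 9 = -6)
K(O) = -6*O**2
K(7) + k(X) = -6*7**2 + 12*13**2 = -6*49 + 12*169 = -294 + 2028 = 1734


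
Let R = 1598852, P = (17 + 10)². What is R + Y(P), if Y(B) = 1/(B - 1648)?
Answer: 1469344987/919 ≈ 1.5989e+6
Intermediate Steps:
P = 729 (P = 27² = 729)
Y(B) = 1/(-1648 + B)
R + Y(P) = 1598852 + 1/(-1648 + 729) = 1598852 + 1/(-919) = 1598852 - 1/919 = 1469344987/919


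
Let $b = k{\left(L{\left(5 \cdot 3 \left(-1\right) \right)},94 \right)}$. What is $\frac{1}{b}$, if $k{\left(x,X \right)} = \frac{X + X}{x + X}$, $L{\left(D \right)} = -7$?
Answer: $\frac{87}{188} \approx 0.46277$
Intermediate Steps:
$k{\left(x,X \right)} = \frac{2 X}{X + x}$
$b = \frac{188}{87}$ ($b = 2 \cdot 94 \frac{1}{94 - 7} = 2 \cdot 94 \cdot \frac{1}{87} = \frac{188}{87} \approx 2.1609$)
$\frac{1}{b} = \frac{1}{\frac{188}{87}} = \frac{87}{188}$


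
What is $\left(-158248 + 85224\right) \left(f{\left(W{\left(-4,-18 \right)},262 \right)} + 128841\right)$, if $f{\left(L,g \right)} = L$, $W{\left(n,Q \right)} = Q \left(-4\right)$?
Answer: $-9413742912$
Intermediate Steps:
$W{\left(n,Q \right)} = - 4 Q$
$\left(-158248 + 85224\right) \left(f{\left(W{\left(-4,-18 \right)},262 \right)} + 128841\right) = \left(-158248 + 85224\right) \left(\left(-4\right) \left(-18\right) + 128841\right) = - 73024 \left(72 + 128841\right) = \left(-73024\right) 128913 = -9413742912$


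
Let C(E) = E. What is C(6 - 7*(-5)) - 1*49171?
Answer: -49130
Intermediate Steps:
C(6 - 7*(-5)) - 1*49171 = (6 - 7*(-5)) - 1*49171 = (6 + 35) - 49171 = 41 - 49171 = -49130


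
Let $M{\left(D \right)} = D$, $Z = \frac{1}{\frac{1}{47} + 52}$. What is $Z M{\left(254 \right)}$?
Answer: $\frac{11938}{2445} \approx 4.8826$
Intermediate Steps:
$Z = \frac{47}{2445}$ ($Z = \frac{1}{\frac{1}{47} + 52} = \frac{1}{\frac{2445}{47}} = \frac{47}{2445} \approx 0.019223$)
$Z M{\left(254 \right)} = \frac{47}{2445} \cdot 254 = \frac{11938}{2445}$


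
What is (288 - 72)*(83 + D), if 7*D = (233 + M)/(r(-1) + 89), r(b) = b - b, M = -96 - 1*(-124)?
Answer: 11225520/623 ≈ 18019.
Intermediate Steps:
M = 28 (M = -96 + 124 = 28)
r(b) = 0
D = 261/623 (D = ((233 + 28)/(0 + 89))/7 = (261/89)/7 = (261*(1/89))/7 = (⅐)*(261/89) = 261/623 ≈ 0.41894)
(288 - 72)*(83 + D) = (288 - 72)*(83 + 261/623) = 216*(51970/623) = 11225520/623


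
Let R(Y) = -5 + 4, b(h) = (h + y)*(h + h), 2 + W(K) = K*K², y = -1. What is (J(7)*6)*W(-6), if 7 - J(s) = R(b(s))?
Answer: -10464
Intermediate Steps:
W(K) = -2 + K³ (W(K) = -2 + K*K² = -2 + K³)
b(h) = 2*h*(-1 + h) (b(h) = (h - 1)*(h + h) = (-1 + h)*(2*h) = 2*h*(-1 + h))
R(Y) = -1
J(s) = 8 (J(s) = 7 - 1*(-1) = 7 + 1 = 8)
(J(7)*6)*W(-6) = (8*6)*(-2 + (-6)³) = 48*(-2 - 216) = 48*(-218) = -10464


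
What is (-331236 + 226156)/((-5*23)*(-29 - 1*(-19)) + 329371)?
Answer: -2840/8933 ≈ -0.31792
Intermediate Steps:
(-331236 + 226156)/((-5*23)*(-29 - 1*(-19)) + 329371) = -105080/(-115*(-29 + 19) + 329371) = -105080/(-115*(-10) + 329371) = -105080/(1150 + 329371) = -105080/330521 = -105080*1/330521 = -2840/8933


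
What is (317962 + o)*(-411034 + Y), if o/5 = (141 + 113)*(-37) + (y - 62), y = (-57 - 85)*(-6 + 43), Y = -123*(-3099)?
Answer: -7296811944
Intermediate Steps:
Y = 381177
y = -5254 (y = -142*37 = -5254)
o = -73570 (o = 5*((141 + 113)*(-37) + (-5254 - 62)) = 5*(254*(-37) - 5316) = 5*(-9398 - 5316) = 5*(-14714) = -73570)
(317962 + o)*(-411034 + Y) = (317962 - 73570)*(-411034 + 381177) = 244392*(-29857) = -7296811944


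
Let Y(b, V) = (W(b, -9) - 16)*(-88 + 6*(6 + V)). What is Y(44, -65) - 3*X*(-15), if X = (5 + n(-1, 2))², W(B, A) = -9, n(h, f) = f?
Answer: 13255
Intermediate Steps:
Y(b, V) = 1300 - 150*V (Y(b, V) = (-9 - 16)*(-88 + 6*(6 + V)) = -25*(-88 + (36 + 6*V)) = -25*(-52 + 6*V) = 1300 - 150*V)
X = 49 (X = (5 + 2)² = 7² = 49)
Y(44, -65) - 3*X*(-15) = (1300 - 150*(-65)) - 3*49*(-15) = (1300 + 9750) - 147*(-15) = 11050 - 1*(-2205) = 11050 + 2205 = 13255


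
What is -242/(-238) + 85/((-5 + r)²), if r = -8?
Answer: 30564/20111 ≈ 1.5198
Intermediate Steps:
-242/(-238) + 85/((-5 + r)²) = -242/(-238) + 85/((-5 - 8)²) = -242*(-1/238) + 85/((-13)²) = 121/119 + 85/169 = 30564/20111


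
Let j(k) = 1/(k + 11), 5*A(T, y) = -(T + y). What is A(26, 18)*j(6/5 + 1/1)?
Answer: -2/3 ≈ -0.66667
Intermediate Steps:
A(T, y) = -T/5 - y/5 (A(T, y) = (-(T + y))/5 = (-T - y)/5 = -T/5 - y/5)
j(k) = 1/(11 + k)
A(26, 18)*j(6/5 + 1/1) = (-1/5*26 - 1/5*18)/(11 + (6/5 + 1/1)) = (-26/5 - 18/5)/(11 + (6*(1/5) + 1*1)) = -44/(5*(11 + (6/5 + 1))) = -44/(5*(11 + 11/5)) = -44/(5*66/5) = -44/5*5/66 = -2/3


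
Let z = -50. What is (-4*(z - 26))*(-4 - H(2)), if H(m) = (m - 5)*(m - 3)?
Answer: -2128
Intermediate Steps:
H(m) = (-5 + m)*(-3 + m)
(-4*(z - 26))*(-4 - H(2)) = (-4*(-50 - 26))*(-4 - (15 + 2**2 - 8*2)) = (-4*(-76))*(-4 - (15 + 4 - 16)) = 304*(-4 - 1*3) = 304*(-4 - 3) = 304*(-7) = -2128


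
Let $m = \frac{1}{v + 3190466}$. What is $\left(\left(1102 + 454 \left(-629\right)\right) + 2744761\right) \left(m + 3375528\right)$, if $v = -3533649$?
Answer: $\frac{2850066662908790031}{343183} \approx 8.3048 \cdot 10^{12}$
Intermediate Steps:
$m = - \frac{1}{343183}$ ($m = \frac{1}{-3533649 + 3190466} = \frac{1}{-343183} = - \frac{1}{343183} \approx -2.9139 \cdot 10^{-6}$)
$\left(\left(1102 + 454 \left(-629\right)\right) + 2744761\right) \left(m + 3375528\right) = \left(\left(1102 + 454 \left(-629\right)\right) + 2744761\right) \left(- \frac{1}{343183} + 3375528\right) = \left(\left(1102 - 285566\right) + 2744761\right) \frac{1158423825623}{343183} = \left(-284464 + 2744761\right) \frac{1158423825623}{343183} = 2460297 \cdot \frac{1158423825623}{343183} = \frac{2850066662908790031}{343183}$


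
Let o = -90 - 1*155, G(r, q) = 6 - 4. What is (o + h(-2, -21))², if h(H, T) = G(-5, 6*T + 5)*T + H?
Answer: 83521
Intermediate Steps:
G(r, q) = 2
o = -245 (o = -90 - 155 = -245)
h(H, T) = H + 2*T (h(H, T) = 2*T + H = H + 2*T)
(o + h(-2, -21))² = (-245 + (-2 + 2*(-21)))² = (-245 + (-2 - 42))² = (-245 - 44)² = (-289)² = 83521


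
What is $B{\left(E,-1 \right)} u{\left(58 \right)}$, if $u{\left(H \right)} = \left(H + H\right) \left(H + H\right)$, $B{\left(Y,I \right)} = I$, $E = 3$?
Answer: $-13456$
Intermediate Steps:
$u{\left(H \right)} = 4 H^{2}$ ($u{\left(H \right)} = 2 H 2 H = 4 H^{2}$)
$B{\left(E,-1 \right)} u{\left(58 \right)} = - 4 \cdot 58^{2} = - 4 \cdot 3364 = \left(-1\right) 13456 = -13456$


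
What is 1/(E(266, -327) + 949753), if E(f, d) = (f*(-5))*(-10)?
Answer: 1/963053 ≈ 1.0384e-6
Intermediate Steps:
E(f, d) = 50*f (E(f, d) = -5*f*(-10) = 50*f)
1/(E(266, -327) + 949753) = 1/(50*266 + 949753) = 1/(13300 + 949753) = 1/963053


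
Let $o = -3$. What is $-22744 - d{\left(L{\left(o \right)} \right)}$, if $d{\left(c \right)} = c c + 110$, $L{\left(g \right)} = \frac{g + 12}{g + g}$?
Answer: $- \frac{91425}{4} \approx -22856.0$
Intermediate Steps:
$L{\left(g \right)} = \frac{12 + g}{2 g}$
$d{\left(c \right)} = 110 + c^{2}$ ($d{\left(c \right)} = c^{2} + 110 = 110 + c^{2}$)
$-22744 - d{\left(L{\left(o \right)} \right)} = -22744 - \left(110 + \left(\frac{12 - 3}{2 \left(-3\right)}\right)^{2}\right) = -22744 - \left(110 + \left(\frac{1}{2} \left(- \frac{1}{3}\right) 9\right)^{2}\right) = -22744 - \left(110 + \left(- \frac{3}{2}\right)^{2}\right) = -22744 - \left(110 + \frac{9}{4}\right) = -22744 - \frac{449}{4} = - \frac{91425}{4}$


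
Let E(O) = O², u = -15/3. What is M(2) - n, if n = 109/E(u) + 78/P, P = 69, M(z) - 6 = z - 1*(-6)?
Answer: 4893/575 ≈ 8.5096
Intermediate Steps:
M(z) = 12 + z (M(z) = 6 + (z - 1*(-6)) = 6 + (z + 6) = 6 + (6 + z) = 12 + z)
u = -5 (u = -15*⅓ = -5)
n = 3157/575 (n = 109/((-5)²) + 78/69 = 109/25 + 78*(1/69) = 109*(1/25) + 26/23 = 109/25 + 26/23 = 3157/575 ≈ 5.4904)
M(2) - n = (12 + 2) - 1*3157/575 = 14 - 3157/575 = 4893/575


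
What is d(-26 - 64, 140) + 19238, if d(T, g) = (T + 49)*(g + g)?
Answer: 7758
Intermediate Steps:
d(T, g) = 2*g*(49 + T) (d(T, g) = (49 + T)*(2*g) = 2*g*(49 + T))
d(-26 - 64, 140) + 19238 = 2*140*(49 + (-26 - 64)) + 19238 = 2*140*(49 - 90) + 19238 = 2*140*(-41) + 19238 = -11480 + 19238 = 7758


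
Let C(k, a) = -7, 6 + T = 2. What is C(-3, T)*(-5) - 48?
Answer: -13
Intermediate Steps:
T = -4 (T = -6 + 2 = -4)
C(-3, T)*(-5) - 48 = -7*(-5) - 48 = 35 - 48 = -13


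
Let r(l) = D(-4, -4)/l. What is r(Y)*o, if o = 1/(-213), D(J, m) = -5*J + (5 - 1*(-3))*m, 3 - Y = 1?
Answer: 2/71 ≈ 0.028169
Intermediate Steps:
Y = 2 (Y = 3 - 1*1 = 3 - 1 = 2)
D(J, m) = -5*J + 8*m (D(J, m) = -5*J + (5 + 3)*m = -5*J + 8*m)
o = -1/213 ≈ -0.0046948
r(l) = -12/l (r(l) = (-5*(-4) + 8*(-4))/l = (20 - 32)/l = -12/l)
r(Y)*o = -12/2*(-1/213) = -12*1/2*(-1/213) = -6*(-1/213) = 2/71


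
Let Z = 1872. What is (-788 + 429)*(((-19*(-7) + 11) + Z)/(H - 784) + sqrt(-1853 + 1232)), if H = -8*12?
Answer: 45234/55 - 1077*I*sqrt(69) ≈ 822.44 - 8946.2*I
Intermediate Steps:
H = -96
(-788 + 429)*(((-19*(-7) + 11) + Z)/(H - 784) + sqrt(-1853 + 1232)) = (-788 + 429)*(((-19*(-7) + 11) + 1872)/(-96 - 784) + sqrt(-1853 + 1232)) = -359*(((133 + 11) + 1872)/(-880) + sqrt(-621)) = -359*((144 + 1872)*(-1/880) + 3*I*sqrt(69)) = -359*(2016*(-1/880) + 3*I*sqrt(69)) = -359*(-126/55 + 3*I*sqrt(69)) = 45234/55 - 1077*I*sqrt(69)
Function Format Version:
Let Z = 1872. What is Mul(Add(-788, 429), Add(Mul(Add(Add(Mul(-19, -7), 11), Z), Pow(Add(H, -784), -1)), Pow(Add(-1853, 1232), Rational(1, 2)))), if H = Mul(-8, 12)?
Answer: Add(Rational(45234, 55), Mul(-1077, I, Pow(69, Rational(1, 2)))) ≈ Add(822.44, Mul(-8946.2, I))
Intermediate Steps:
H = -96
Mul(Add(-788, 429), Add(Mul(Add(Add(Mul(-19, -7), 11), Z), Pow(Add(H, -784), -1)), Pow(Add(-1853, 1232), Rational(1, 2)))) = Mul(Add(-788, 429), Add(Mul(Add(Add(Mul(-19, -7), 11), 1872), Pow(Add(-96, -784), -1)), Pow(Add(-1853, 1232), Rational(1, 2)))) = Mul(-359, Add(Mul(Add(Add(133, 11), 1872), Pow(-880, -1)), Pow(-621, Rational(1, 2)))) = Mul(-359, Add(Mul(Add(144, 1872), Rational(-1, 880)), Mul(3, I, Pow(69, Rational(1, 2))))) = Mul(-359, Add(Mul(2016, Rational(-1, 880)), Mul(3, I, Pow(69, Rational(1, 2))))) = Mul(-359, Add(Rational(-126, 55), Mul(3, I, Pow(69, Rational(1, 2))))) = Add(Rational(45234, 55), Mul(-1077, I, Pow(69, Rational(1, 2))))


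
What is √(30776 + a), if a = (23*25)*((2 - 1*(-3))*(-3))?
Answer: √22151 ≈ 148.83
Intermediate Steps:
a = -8625 (a = 575*((2 + 3)*(-3)) = 575*(5*(-3)) = 575*(-15) = -8625)
√(30776 + a) = √(30776 - 8625) = √22151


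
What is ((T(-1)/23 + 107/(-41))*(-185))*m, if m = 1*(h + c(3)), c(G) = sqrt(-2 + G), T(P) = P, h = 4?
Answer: 2314350/943 ≈ 2454.2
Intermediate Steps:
m = 5 (m = 1*(4 + sqrt(-2 + 3)) = 1*(4 + sqrt(1)) = 1*(4 + 1) = 1*5 = 5)
((T(-1)/23 + 107/(-41))*(-185))*m = ((-1/23 + 107/(-41))*(-185))*5 = ((-1*1/23 + 107*(-1/41))*(-185))*5 = ((-1/23 - 107/41)*(-185))*5 = -2502/943*(-185)*5 = (462870/943)*5 = 2314350/943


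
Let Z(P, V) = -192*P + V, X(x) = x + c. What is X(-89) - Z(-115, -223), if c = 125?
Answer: -21821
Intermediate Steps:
X(x) = 125 + x (X(x) = x + 125 = 125 + x)
Z(P, V) = V - 192*P
X(-89) - Z(-115, -223) = (125 - 89) - (-223 - 192*(-115)) = 36 - (-223 + 22080) = 36 - 1*21857 = 36 - 21857 = -21821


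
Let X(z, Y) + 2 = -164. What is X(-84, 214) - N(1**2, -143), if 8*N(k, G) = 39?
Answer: -1367/8 ≈ -170.88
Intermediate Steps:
X(z, Y) = -166 (X(z, Y) = -2 - 164 = -166)
N(k, G) = 39/8 (N(k, G) = (1/8)*39 = 39/8)
X(-84, 214) - N(1**2, -143) = -166 - 1*39/8 = -166 - 39/8 = -1367/8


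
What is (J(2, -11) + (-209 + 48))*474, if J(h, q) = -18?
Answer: -84846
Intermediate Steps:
(J(2, -11) + (-209 + 48))*474 = (-18 + (-209 + 48))*474 = (-18 - 161)*474 = -179*474 = -84846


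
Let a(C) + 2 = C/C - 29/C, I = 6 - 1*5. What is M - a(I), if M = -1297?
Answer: -1267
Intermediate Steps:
I = 1 (I = 6 - 5 = 1)
a(C) = -1 - 29/C (a(C) = -2 + (C/C - 29/C) = -2 + (1 - 29/C) = -1 - 29/C)
M - a(I) = -1297 - (-29 - 1*1)/1 = -1297 - (-29 - 1) = -1297 - (-30) = -1297 - 1*(-30) = -1297 + 30 = -1267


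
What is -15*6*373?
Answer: -33570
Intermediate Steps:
-15*6*373 = -90*373 = -33570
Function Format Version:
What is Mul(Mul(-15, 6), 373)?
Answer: -33570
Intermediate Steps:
Mul(Mul(-15, 6), 373) = Mul(-90, 373) = -33570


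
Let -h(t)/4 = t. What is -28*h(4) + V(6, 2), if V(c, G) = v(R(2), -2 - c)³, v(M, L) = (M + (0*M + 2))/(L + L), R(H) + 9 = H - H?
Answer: 1835351/4096 ≈ 448.08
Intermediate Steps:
h(t) = -4*t
R(H) = -9 (R(H) = -9 + (H - H) = -9 + 0 = -9)
v(M, L) = (2 + M)/(2*L) (v(M, L) = (M + (0 + 2))/((2*L)) = (M + 2)*(1/(2*L)) = (2 + M)*(1/(2*L)) = (2 + M)/(2*L))
V(c, G) = -343/(8*(-2 - c)³) (V(c, G) = ((2 - 9)/(2*(-2 - c)))³ = ((½)*(-7)/(-2 - c))³ = (-7/(2*(-2 - c)))³ = -343/(8*(-2 - c)³))
-28*h(4) + V(6, 2) = -(-112)*4 + 343/(8*(2 + 6)³) = -28*(-16) + (343/8)/8³ = 448 + (343/8)*(1/512) = 448 + 343/4096 = 1835351/4096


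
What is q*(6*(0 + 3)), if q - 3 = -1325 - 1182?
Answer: -45072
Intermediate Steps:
q = -2504 (q = 3 + (-1325 - 1182) = 3 - 2507 = -2504)
q*(6*(0 + 3)) = -15024*(0 + 3) = -15024*3 = -2504*18 = -45072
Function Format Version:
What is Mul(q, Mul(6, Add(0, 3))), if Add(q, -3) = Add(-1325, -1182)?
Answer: -45072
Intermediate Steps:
q = -2504 (q = Add(3, Add(-1325, -1182)) = Add(3, -2507) = -2504)
Mul(q, Mul(6, Add(0, 3))) = Mul(-2504, Mul(6, Add(0, 3))) = Mul(-2504, Mul(6, 3)) = Mul(-2504, 18) = -45072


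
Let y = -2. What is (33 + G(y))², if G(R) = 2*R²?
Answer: 1681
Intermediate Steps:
(33 + G(y))² = (33 + 2*(-2)²)² = (33 + 2*4)² = (33 + 8)² = 41² = 1681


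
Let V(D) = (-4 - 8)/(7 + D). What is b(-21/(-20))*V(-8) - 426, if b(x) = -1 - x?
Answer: -2253/5 ≈ -450.60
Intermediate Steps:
V(D) = -12/(7 + D)
b(-21/(-20))*V(-8) - 426 = (-1 - (-21)/(-20))*(-12/(7 - 8)) - 426 = (-1 - (-21)*(-1)/20)*(-12/(-1)) - 426 = (-1 - 1*21/20)*(-12*(-1)) - 426 = (-1 - 21/20)*12 - 426 = -41/20*12 - 426 = -123/5 - 426 = -2253/5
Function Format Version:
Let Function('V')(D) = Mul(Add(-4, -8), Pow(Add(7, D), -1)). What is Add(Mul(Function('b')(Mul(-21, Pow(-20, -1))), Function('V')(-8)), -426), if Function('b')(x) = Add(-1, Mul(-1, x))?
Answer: Rational(-2253, 5) ≈ -450.60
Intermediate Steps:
Function('V')(D) = Mul(-12, Pow(Add(7, D), -1))
Add(Mul(Function('b')(Mul(-21, Pow(-20, -1))), Function('V')(-8)), -426) = Add(Mul(Add(-1, Mul(-1, Mul(-21, Pow(-20, -1)))), Mul(-12, Pow(Add(7, -8), -1))), -426) = Add(Mul(Add(-1, Mul(-1, Mul(-21, Rational(-1, 20)))), Mul(-12, Pow(-1, -1))), -426) = Add(Mul(Add(-1, Mul(-1, Rational(21, 20))), Mul(-12, -1)), -426) = Add(Mul(Add(-1, Rational(-21, 20)), 12), -426) = Add(Mul(Rational(-41, 20), 12), -426) = Add(Rational(-123, 5), -426) = Rational(-2253, 5)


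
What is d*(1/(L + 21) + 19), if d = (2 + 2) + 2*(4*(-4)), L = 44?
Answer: -34608/65 ≈ -532.43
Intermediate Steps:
d = -28 (d = 4 + 2*(-16) = 4 - 32 = -28)
d*(1/(L + 21) + 19) = -28*(1/(44 + 21) + 19) = -28*(1/65 + 19) = -28*1236/65 = -34608/65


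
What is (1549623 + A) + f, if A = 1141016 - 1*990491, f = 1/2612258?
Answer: 4441225214185/2612258 ≈ 1.7001e+6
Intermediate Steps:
f = 1/2612258 ≈ 3.8281e-7
A = 150525 (A = 1141016 - 990491 = 150525)
(1549623 + A) + f = (1549623 + 150525) + 1/2612258 = 1700148 + 1/2612258 = 4441225214185/2612258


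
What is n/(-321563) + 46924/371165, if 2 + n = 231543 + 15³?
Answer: -6554870448/10850266445 ≈ -0.60412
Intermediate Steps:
n = 234916 (n = -2 + (231543 + 15³) = -2 + (231543 + 3375) = -2 + 234918 = 234916)
n/(-321563) + 46924/371165 = 234916/(-321563) + 46924/371165 = 234916*(-1/321563) + 46924*(1/371165) = -21356/29233 + 46924/371165 = -6554870448/10850266445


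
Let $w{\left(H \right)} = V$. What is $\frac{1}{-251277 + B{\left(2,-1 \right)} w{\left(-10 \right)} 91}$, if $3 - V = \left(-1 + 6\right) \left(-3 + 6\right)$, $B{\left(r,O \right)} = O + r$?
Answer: $- \frac{1}{252369} \approx -3.9625 \cdot 10^{-6}$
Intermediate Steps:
$V = -12$ ($V = 3 - \left(-1 + 6\right) \left(-3 + 6\right) = 3 - 5 \cdot 3 = 3 - 15 = -12$)
$w{\left(H \right)} = -12$
$\frac{1}{-251277 + B{\left(2,-1 \right)} w{\left(-10 \right)} 91} = \frac{1}{-251277 + \left(-1 + 2\right) \left(-12\right) 91} = \frac{1}{-251277 + 1 \left(-12\right) 91} = \frac{1}{-251277 - 1092} = \frac{1}{-252369} = - \frac{1}{252369}$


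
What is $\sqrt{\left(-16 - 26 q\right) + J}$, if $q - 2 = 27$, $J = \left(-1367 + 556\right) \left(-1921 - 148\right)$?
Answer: $\sqrt{1677189} \approx 1295.1$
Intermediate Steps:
$J = 1677959$ ($J = \left(-811\right) \left(-2069\right) = 1677959$)
$q = 29$ ($q = 2 + 27 = 29$)
$\sqrt{\left(-16 - 26 q\right) + J} = \sqrt{\left(-16 - 754\right) + 1677959} = \sqrt{-770 + 1677959} = \sqrt{1677189}$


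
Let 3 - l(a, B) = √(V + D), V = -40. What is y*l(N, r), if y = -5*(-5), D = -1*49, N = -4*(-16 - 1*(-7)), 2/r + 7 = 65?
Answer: 75 - 25*I*√89 ≈ 75.0 - 235.85*I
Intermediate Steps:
r = 1/29 (r = 2/(-7 + 65) = 2/58 = 2*(1/58) = 1/29 ≈ 0.034483)
N = 36 (N = -4*(-16 + 7) = -4*(-9) = 36)
D = -49
l(a, B) = 3 - I*√89 (l(a, B) = 3 - √(-40 - 49) = 3 - √(-89) = 3 - I*√89)
y = 25
y*l(N, r) = 25*(3 - I*√89) = 75 - 25*I*√89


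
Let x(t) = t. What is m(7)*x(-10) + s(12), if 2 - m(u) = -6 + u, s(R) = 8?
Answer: -2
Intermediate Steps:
m(u) = 8 - u (m(u) = 2 - (-6 + u) = 2 + (6 - u) = 8 - u)
m(7)*x(-10) + s(12) = (8 - 1*7)*(-10) + 8 = (8 - 7)*(-10) + 8 = 1*(-10) + 8 = -10 + 8 = -2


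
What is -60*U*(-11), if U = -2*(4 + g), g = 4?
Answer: -10560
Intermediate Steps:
U = -16 (U = -2*(4 + 4) = -2*8 = -16)
-60*U*(-11) = -60*(-16)*(-11) = 960*(-11) = -10560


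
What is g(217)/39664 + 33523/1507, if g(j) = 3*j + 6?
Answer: 1330646371/59773648 ≈ 22.261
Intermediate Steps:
g(j) = 6 + 3*j
g(217)/39664 + 33523/1507 = (6 + 3*217)/39664 + 33523/1507 = (6 + 651)*(1/39664) + 33523*(1/1507) = 657*(1/39664) + 33523/1507 = 657/39664 + 33523/1507 = 1330646371/59773648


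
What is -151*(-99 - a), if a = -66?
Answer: 4983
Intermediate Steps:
-151*(-99 - a) = -151*(-99 - 1*(-66)) = -151*(-99 + 66) = -151*(-33) = 4983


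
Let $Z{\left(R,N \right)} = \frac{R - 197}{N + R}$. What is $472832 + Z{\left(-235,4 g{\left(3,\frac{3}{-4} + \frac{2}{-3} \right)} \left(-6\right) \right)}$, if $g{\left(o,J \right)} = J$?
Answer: $\frac{31679888}{67} \approx 4.7283 \cdot 10^{5}$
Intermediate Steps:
$Z{\left(R,N \right)} = \frac{-197 + R}{N + R}$
$472832 + Z{\left(-235,4 g{\left(3,\frac{3}{-4} + \frac{2}{-3} \right)} \left(-6\right) \right)} = 472832 + \frac{-197 - 235}{4 \left(\frac{3}{-4} + \frac{2}{-3}\right) \left(-6\right) - 235} = 472832 + \frac{1}{4 \left(3 \left(- \frac{1}{4}\right) + 2 \left(- \frac{1}{3}\right)\right) \left(-6\right) - 235} \left(-432\right) = 472832 + \frac{1}{4 \left(- \frac{3}{4} - \frac{2}{3}\right) \left(-6\right) - 235} \left(-432\right) = 472832 + \frac{1}{4 \left(- \frac{17}{12}\right) \left(-6\right) - 235} \left(-432\right) = 472832 + \frac{1}{\left(- \frac{17}{3}\right) \left(-6\right) - 235} \left(-432\right) = 472832 + \frac{1}{34 - 235} \left(-432\right) = 472832 + \frac{1}{-201} \left(-432\right) = 472832 - - \frac{144}{67} = 472832 + \frac{144}{67} = \frac{31679888}{67}$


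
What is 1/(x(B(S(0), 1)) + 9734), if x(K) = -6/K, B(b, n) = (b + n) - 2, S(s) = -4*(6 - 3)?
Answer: 13/126548 ≈ 0.00010273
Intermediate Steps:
S(s) = -12 (S(s) = -4*3 = -12)
B(b, n) = -2 + b + n
1/(x(B(S(0), 1)) + 9734) = 1/(-6/(-2 - 12 + 1) + 9734) = 1/(-6/(-13) + 9734) = 1/(-6*(-1/13) + 9734) = 1/(6/13 + 9734) = 1/(126548/13) = 13/126548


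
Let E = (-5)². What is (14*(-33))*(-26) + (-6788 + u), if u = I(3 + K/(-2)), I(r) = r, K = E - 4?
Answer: 10433/2 ≈ 5216.5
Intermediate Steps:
E = 25
K = 21 (K = 25 - 4 = 21)
u = -15/2 (u = 3 + 21/(-2) = 3 - ½*21 = 3 - 21/2 = -15/2 ≈ -7.5000)
(14*(-33))*(-26) + (-6788 + u) = (14*(-33))*(-26) + (-6788 - 15/2) = -462*(-26) - 13591/2 = 12012 - 13591/2 = 10433/2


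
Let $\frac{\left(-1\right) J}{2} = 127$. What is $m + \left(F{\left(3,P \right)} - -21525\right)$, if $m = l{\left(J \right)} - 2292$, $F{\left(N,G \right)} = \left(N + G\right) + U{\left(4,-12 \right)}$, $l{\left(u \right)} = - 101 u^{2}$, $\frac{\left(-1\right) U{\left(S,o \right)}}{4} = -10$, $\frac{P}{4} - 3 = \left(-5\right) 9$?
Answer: $-6497008$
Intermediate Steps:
$P = -168$ ($P = 12 + 4 \left(\left(-5\right) 9\right) = 12 + 4 \left(-45\right) = 12 - 180 = -168$)
$U{\left(S,o \right)} = 40$ ($U{\left(S,o \right)} = \left(-4\right) \left(-10\right) = 40$)
$J = -254$ ($J = \left(-2\right) 127 = -254$)
$F{\left(N,G \right)} = 40 + G + N$ ($F{\left(N,G \right)} = \left(N + G\right) + 40 = \left(G + N\right) + 40 = 40 + G + N$)
$m = -6518408$ ($m = - 101 \left(-254\right)^{2} - 2292 = \left(-101\right) 64516 - 2292 = -6516116 - 2292 = -6518408$)
$m + \left(F{\left(3,P \right)} - -21525\right) = -6518408 + \left(\left(40 - 168 + 3\right) - -21525\right) = -6518408 + \left(-125 + 21525\right) = -6518408 + 21400 = -6497008$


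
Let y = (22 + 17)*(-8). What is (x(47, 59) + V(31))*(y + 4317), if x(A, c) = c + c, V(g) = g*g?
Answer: 4321395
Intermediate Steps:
V(g) = g²
x(A, c) = 2*c
y = -312 (y = 39*(-8) = -312)
(x(47, 59) + V(31))*(y + 4317) = (2*59 + 31²)*(-312 + 4317) = (118 + 961)*4005 = 1079*4005 = 4321395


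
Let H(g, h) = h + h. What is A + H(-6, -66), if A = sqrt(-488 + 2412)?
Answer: -132 + 2*sqrt(481) ≈ -88.137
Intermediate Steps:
A = 2*sqrt(481) (A = sqrt(1924) = 2*sqrt(481) ≈ 43.863)
H(g, h) = 2*h
A + H(-6, -66) = 2*sqrt(481) + 2*(-66) = 2*sqrt(481) - 132 = -132 + 2*sqrt(481)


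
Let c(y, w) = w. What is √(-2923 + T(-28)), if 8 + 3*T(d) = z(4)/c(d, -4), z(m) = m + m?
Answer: I*√26337/3 ≈ 54.096*I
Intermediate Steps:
z(m) = 2*m
T(d) = -10/3 (T(d) = -8/3 + ((2*4)/(-4))/3 = -8/3 + (8*(-¼))/3 = -8/3 + (⅓)*(-2) = -8/3 - ⅔ = -10/3)
√(-2923 + T(-28)) = √(-2923 - 10/3) = √(-8779/3) = I*√26337/3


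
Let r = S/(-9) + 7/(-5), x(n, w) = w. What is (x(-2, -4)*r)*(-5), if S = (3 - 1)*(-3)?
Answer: -44/3 ≈ -14.667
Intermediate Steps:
S = -6 (S = 2*(-3) = -6)
r = -11/15 (r = -6/(-9) + 7/(-5) = -6*(-⅑) + 7*(-⅕) = ⅔ - 7/5 = -11/15 ≈ -0.73333)
(x(-2, -4)*r)*(-5) = -4*(-11/15)*(-5) = (44/15)*(-5) = -44/3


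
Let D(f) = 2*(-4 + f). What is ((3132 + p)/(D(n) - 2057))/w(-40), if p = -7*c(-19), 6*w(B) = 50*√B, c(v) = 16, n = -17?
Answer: 453*I*√10/52475 ≈ 0.027299*I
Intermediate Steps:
D(f) = -8 + 2*f
w(B) = 25*√B/3 (w(B) = (50*√B)/6 = 25*√B/3)
p = -112 (p = -7*16 = -112)
((3132 + p)/(D(n) - 2057))/w(-40) = ((3132 - 112)/((-8 + 2*(-17)) - 2057))/((25*√(-40)/3)) = (3020/((-8 - 34) - 2057))/((25*(2*I*√10)/3)) = (3020/(-42 - 2057))/((50*I*√10/3)) = (3020/(-2099))*(-3*I*√10/500) = (3020*(-1/2099))*(-3*I*√10/500) = -(-453)*I*√10/52475 = 453*I*√10/52475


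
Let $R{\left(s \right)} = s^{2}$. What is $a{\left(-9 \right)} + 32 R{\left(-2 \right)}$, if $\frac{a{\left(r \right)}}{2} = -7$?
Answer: $114$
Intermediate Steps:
$a{\left(r \right)} = -14$ ($a{\left(r \right)} = 2 \left(-7\right) = -14$)
$a{\left(-9 \right)} + 32 R{\left(-2 \right)} = -14 + 32 \left(-2\right)^{2} = -14 + 32 \cdot 4 = -14 + 128 = 114$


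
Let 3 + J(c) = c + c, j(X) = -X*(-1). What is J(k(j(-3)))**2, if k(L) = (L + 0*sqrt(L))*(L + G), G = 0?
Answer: 225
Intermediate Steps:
j(X) = X (j(X) = -(-1)*X = X)
k(L) = L**2 (k(L) = (L + 0*sqrt(L))*(L + 0) = (L + 0)*L = L*L = L**2)
J(c) = -3 + 2*c (J(c) = -3 + (c + c) = -3 + 2*c)
J(k(j(-3)))**2 = (-3 + 2*(-3)**2)**2 = (-3 + 2*9)**2 = (-3 + 18)**2 = 15**2 = 225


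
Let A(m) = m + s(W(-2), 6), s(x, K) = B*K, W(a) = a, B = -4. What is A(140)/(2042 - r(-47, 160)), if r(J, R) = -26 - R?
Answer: 29/557 ≈ 0.052065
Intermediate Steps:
s(x, K) = -4*K
A(m) = -24 + m (A(m) = m - 4*6 = m - 24 = -24 + m)
A(140)/(2042 - r(-47, 160)) = (-24 + 140)/(2042 - (-26 - 1*160)) = 116/(2042 - (-26 - 160)) = 116/(2042 - 1*(-186)) = 116/(2042 + 186) = 116/2228 = 116*(1/2228) = 29/557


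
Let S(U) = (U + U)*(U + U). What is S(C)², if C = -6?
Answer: 20736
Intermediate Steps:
S(U) = 4*U² (S(U) = (2*U)*(2*U) = 4*U²)
S(C)² = (4*(-6)²)² = (4*36)² = 144² = 20736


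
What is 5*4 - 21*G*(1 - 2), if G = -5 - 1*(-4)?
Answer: -1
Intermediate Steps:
G = -1 (G = -5 + 4 = -1)
5*4 - 21*G*(1 - 2) = 5*4 - (-21)*(1 - 2) = 20 - (-21)*(-1) = 20 - 21*1 = 20 - 21 = -1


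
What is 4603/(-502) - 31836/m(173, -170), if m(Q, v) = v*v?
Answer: -37252093/3626950 ≈ -10.271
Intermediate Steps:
m(Q, v) = v**2
4603/(-502) - 31836/m(173, -170) = 4603/(-502) - 31836/((-170)**2) = 4603*(-1/502) - 31836/28900 = -4603/502 - 31836*1/28900 = -4603/502 - 7959/7225 = -37252093/3626950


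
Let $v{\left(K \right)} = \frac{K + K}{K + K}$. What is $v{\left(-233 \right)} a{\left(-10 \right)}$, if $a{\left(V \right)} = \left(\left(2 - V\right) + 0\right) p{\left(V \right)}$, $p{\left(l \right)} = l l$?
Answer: $1200$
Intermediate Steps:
$p{\left(l \right)} = l^{2}$
$v{\left(K \right)} = 1$ ($v{\left(K \right)} = \frac{2 K}{2 K} = 2 K \frac{1}{2 K} = 1$)
$a{\left(V \right)} = V^{2} \left(2 - V\right)$ ($a{\left(V \right)} = \left(\left(2 - V\right) + 0\right) V^{2} = \left(2 - V\right) V^{2} = V^{2} \left(2 - V\right)$)
$v{\left(-233 \right)} a{\left(-10 \right)} = 1 \left(-10\right)^{2} \left(2 - -10\right) = 1 \cdot 100 \left(2 + 10\right) = 1 \cdot 100 \cdot 12 = 1 \cdot 1200 = 1200$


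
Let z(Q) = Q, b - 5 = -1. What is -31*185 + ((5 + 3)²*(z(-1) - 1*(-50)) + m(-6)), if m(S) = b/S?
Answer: -7799/3 ≈ -2599.7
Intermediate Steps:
b = 4 (b = 5 - 1 = 4)
m(S) = 4/S
-31*185 + ((5 + 3)²*(z(-1) - 1*(-50)) + m(-6)) = -31*185 + ((5 + 3)²*(-1 - 1*(-50)) + 4/(-6)) = -5735 + (8²*(-1 + 50) + 4*(-⅙)) = -5735 + (64*49 - ⅔) = -5735 + (3136 - ⅔) = -5735 + 9406/3 = -7799/3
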